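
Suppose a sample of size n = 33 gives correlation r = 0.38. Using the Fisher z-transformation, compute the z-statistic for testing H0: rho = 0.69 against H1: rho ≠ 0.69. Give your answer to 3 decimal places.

z_r = atanh(0.38) = 0.400060,  z_0 = atanh(0.69) = 0.847956
SE = 1/√(n−3) = 1/√30 = 0.182574
z = (z_r − z_0)/SE = (0.400060 − 0.847956) / 0.182574 = -0.447896 / 0.182574 = -2.453

-2.453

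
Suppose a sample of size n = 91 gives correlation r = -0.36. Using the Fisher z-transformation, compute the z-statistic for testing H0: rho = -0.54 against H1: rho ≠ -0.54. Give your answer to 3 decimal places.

Fisher z: atanh(-0.36) = -0.376886, atanh(-0.54) = -0.604156
z = (z_r − z_0)·√(n−3) = (-0.376886 − (-0.604156))·√88 = 0.227270 · 9.380832 = 2.132

2.132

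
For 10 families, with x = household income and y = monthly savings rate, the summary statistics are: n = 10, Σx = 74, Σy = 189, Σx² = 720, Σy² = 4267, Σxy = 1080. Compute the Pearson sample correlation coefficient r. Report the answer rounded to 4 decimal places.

-0.9205

Numerator: nΣxy − (Σx)(Σy) = 10·1080 − (74)(189) = -3186
Denominator: √[(nΣx²−(Σx)²)(nΣy²−(Σy)²)]
  nΣx²−(Σx)² = 10·720 − 5476 = 1724;  nΣy²−(Σy)² = 10·4267 − 35721 = 6949
  √(1724·6949) = √11980076 = 3461.2246
r = -3186 / 3461.2246 = -0.9205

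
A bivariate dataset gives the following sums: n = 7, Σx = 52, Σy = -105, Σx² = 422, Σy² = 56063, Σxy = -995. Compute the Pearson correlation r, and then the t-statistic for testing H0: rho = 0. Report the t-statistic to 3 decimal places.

S_xy = nΣxy − ΣxΣy = 7·(-995) − 52·(-105) = -6965 − (-5460) = -1505
S_xx = nΣx² − (Σx)² = 7·422 − 52² = 2954 − 2704 = 250
S_yy = nΣy² − (Σy)² = 7·56063 − (-105)² = 392441 − 11025 = 381416
r = S_xy / √(S_xx·S_yy) = -1505 / √(250·381416) = -1505 / √95354000 = -1505 / 9764.9373 = -0.1541
t = r·√(n−2)/√(1−r²) = -0.1541·√5 / √(1−0.023747) = -0.344578 / 0.988055 = -0.349

-0.349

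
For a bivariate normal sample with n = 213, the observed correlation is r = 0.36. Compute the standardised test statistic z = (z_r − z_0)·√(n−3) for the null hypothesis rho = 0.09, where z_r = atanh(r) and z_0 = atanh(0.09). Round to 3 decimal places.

4.154

z_r = atanh(0.36) = 0.376886,  z_0 = atanh(0.09) = 0.090244
SE = 1/√(n−3) = 1/√210 = 0.069007
z = (z_r − z_0)/SE = (0.376886 − 0.090244) / 0.069007 = 0.286642 / 0.069007 = 4.154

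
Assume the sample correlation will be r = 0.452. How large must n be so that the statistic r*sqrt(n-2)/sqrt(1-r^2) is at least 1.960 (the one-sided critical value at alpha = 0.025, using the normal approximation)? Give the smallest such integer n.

17

r√(n−2)/√(1−r²) ≥ 1.960  ⇔  n−2 ≥ (1.960)²·(1−r²)/r²
(1−r²)/r² = (1−0.204304)/0.204304 = 3.8947
n ≥ 2 + 3.8416·3.8947 = 2 + 14.9619 = 16.9619
⌈16.9619⌉ = 17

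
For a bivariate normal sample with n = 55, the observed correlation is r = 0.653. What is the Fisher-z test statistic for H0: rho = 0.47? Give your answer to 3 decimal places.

1.950

Fisher z: atanh(0.653) = 0.780511, atanh(0.47) = 0.510070
z = (z_r − z_0)·√(n−3) = (0.780511 − 0.510070)·√52 = 0.270441 · 7.211103 = 1.950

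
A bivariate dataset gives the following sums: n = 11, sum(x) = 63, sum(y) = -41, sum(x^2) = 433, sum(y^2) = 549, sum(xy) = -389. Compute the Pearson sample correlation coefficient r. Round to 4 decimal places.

-0.9117

Numerator: nΣxy − (Σx)(Σy) = 11·(-389) − (63)(-41) = -1696
Denominator: √[(nΣx²−(Σx)²)(nΣy²−(Σy)²)]
  nΣx²−(Σx)² = 11·433 − 3969 = 794;  nΣy²−(Σy)² = 11·549 − 1681 = 4358
  √(794·4358) = √3460252 = 1860.1753
r = -1696 / 1860.1753 = -0.9117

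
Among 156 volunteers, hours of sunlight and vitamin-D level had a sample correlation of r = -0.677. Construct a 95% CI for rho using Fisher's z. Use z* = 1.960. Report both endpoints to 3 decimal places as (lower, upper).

(-0.754, -0.582)

z_r = atanh(-0.677) = -0.823555;  SE = 1/√(n−3) = 1/√153 = 0.080845
z-limits: -0.823555 ± 1.960·0.080845 = -0.823555 ± 0.158456 = [-0.982011, -0.665099]
ρ-limits: (tanh -0.982011, tanh -0.665099) = (-0.754, -0.582)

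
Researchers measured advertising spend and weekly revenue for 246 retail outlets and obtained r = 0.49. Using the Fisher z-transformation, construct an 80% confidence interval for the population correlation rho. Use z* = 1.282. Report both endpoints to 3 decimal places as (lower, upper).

Fisher z: z_r = atanh(r) = ½·ln((1+0.49)/(1−0.49)) = 0.536060
SE(z) = 1/√(n−3) = 1/√243 = 0.064150
80% ⇒ z* = 1.282; margin = 1.282·0.064150 = 0.082240
CI on z-scale: (0.453820, 0.618300)
Back-transform: tanh(0.453820) = 0.425034, tanh(0.618300) = 0.549943

(0.425, 0.550)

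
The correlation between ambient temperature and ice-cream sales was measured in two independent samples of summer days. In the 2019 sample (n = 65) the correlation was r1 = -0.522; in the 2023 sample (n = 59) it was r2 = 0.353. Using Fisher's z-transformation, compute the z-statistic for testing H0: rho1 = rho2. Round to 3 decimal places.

-5.142

Fisher z-transforms: z1 = atanh(-0.522) = -0.579085, z2 = atanh(0.353) = 0.368867; difference d = -0.947952
Var(d) = 1/62 + 1/56 = 0.0161290 + 0.0178571 = 0.0339861
z = d/√Var(d) = -0.947952 / √0.0339861 = -0.947952 / 0.184353 = -5.142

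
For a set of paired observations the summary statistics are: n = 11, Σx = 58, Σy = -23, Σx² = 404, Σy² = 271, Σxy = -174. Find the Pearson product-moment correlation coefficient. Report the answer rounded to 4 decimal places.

-0.3564

Numerator: nΣxy − (Σx)(Σy) = 11·(-174) − (58)(-23) = -580
Denominator: √[(nΣx²−(Σx)²)(nΣy²−(Σy)²)]
  nΣx²−(Σx)² = 11·404 − 3364 = 1080;  nΣy²−(Σy)² = 11·271 − 529 = 2452
  √(1080·2452) = √2648160 = 1627.3168
r = -580 / 1627.3168 = -0.3564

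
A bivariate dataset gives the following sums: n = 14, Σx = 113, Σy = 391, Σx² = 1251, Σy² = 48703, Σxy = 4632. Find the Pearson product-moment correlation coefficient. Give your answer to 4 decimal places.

S_xy = nΣxy − ΣxΣy = 14·4632 − 113·391 = 64848 − 44183 = 20665
S_xx = nΣx² − (Σx)² = 14·1251 − 113² = 17514 − 12769 = 4745
S_yy = nΣy² − (Σy)² = 14·48703 − 391² = 681842 − 152881 = 528961
r = S_xy / √(S_xx·S_yy) = 20665 / √(4745·528961) = 20665 / √2509919945 = 20665 / 50099.1012 = 0.4125

0.4125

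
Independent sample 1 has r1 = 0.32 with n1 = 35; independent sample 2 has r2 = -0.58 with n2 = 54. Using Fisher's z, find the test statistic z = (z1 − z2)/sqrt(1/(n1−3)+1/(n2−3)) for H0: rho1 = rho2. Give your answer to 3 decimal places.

4.408

Fisher z-transforms: z1 = atanh(0.32) = 0.331647, z2 = atanh(-0.58) = -0.662463; difference d = 0.994110
Var(d) = 1/32 + 1/51 = 0.0312500 + 0.0196078 = 0.0508578
z = d/√Var(d) = 0.994110 / √0.0508578 = 0.994110 / 0.225517 = 4.408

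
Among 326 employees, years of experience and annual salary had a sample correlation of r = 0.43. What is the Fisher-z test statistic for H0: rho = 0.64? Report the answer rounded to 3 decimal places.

-5.361

z_r = atanh(0.43) = 0.459897,  z_0 = atanh(0.64) = 0.758174
SE = 1/√(n−3) = 1/√323 = 0.055641
z = (z_r − z_0)/SE = (0.459897 − 0.758174) / 0.055641 = -0.298277 / 0.055641 = -5.361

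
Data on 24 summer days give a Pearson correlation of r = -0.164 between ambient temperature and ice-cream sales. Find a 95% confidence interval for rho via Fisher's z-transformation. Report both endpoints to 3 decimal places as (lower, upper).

(-0.532, 0.256)

z_r = atanh(-0.164) = -0.165495;  SE = 1/√(n−3) = 1/√21 = 0.218218
z-limits: -0.165495 ± 1.960·0.218218 = -0.165495 ± 0.427707 = [-0.593202, 0.262212]
ρ-limits: (tanh -0.593202, tanh 0.262212) = (-0.532, 0.256)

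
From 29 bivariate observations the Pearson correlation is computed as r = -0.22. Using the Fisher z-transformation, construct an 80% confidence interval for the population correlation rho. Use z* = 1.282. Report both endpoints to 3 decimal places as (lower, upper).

(-0.442, 0.028)

z_r = atanh(-0.22) = -0.223656;  SE = 1/√(n−3) = 1/√26 = 0.196116
z-limits: -0.223656 ± 1.282·0.196116 = -0.223656 ± 0.251421 = [-0.475077, 0.027765]
ρ-limits: (tanh -0.475077, tanh 0.027765) = (-0.442, 0.028)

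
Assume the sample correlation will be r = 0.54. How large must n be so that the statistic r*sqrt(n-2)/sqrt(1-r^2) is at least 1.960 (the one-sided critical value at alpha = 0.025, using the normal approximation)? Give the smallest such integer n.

Need r·√(n−2)/√(1−r²) ≥ 1.960
√(n−2) ≥ 1.960·√(1−0.2916) / 0.54 = 1.960·0.841665 / 0.54 = 3.0549
n−2 ≥ 9.3324  ⇒  n ≥ 11.3324
Smallest integer n = 12

12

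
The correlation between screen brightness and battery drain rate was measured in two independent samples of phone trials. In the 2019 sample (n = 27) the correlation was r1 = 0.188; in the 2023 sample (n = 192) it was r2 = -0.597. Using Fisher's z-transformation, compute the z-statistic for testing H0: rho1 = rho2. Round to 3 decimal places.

4.055

Fisher z-transforms: z1 = atanh(0.188) = 0.190263, z2 = atanh(-0.597) = -0.688473; difference d = 0.878736
Var(d) = 1/24 + 1/189 = 0.0416667 + 0.0052910 = 0.0469577
z = d/√Var(d) = 0.878736 / √0.0469577 = 0.878736 / 0.216697 = 4.055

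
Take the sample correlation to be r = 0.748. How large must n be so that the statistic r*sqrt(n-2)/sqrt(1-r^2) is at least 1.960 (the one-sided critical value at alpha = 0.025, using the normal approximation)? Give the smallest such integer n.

6

r√(n−2)/√(1−r²) ≥ 1.960  ⇔  n−2 ≥ (1.960)²·(1−r²)/r²
(1−r²)/r² = (1−0.559504)/0.559504 = 0.7873
n ≥ 2 + 3.8416·0.7873 = 2 + 3.0245 = 5.0245
⌈5.0245⌉ = 6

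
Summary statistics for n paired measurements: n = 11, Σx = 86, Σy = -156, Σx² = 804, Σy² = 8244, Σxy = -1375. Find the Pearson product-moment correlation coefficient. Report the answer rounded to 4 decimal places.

-0.1744

S_xy = nΣxy − ΣxΣy = 11·(-1375) − 86·(-156) = -15125 − (-13416) = -1709
S_xx = nΣx² − (Σx)² = 11·804 − 86² = 8844 − 7396 = 1448
S_yy = nΣy² − (Σy)² = 11·8244 − (-156)² = 90684 − 24336 = 66348
r = S_xy / √(S_xx·S_yy) = -1709 / √(1448·66348) = -1709 / √96071904 = -1709 / 9801.6276 = -0.1744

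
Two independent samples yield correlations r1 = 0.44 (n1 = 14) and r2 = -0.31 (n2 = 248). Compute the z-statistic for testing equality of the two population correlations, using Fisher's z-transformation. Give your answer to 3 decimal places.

z1 = atanh(0.44) = 0.472231,  z2 = atanh(-0.31) = -0.320545
SE = √(1/(n1−3) + 1/(n2−3)) = √(1/11 + 1/245) = √(0.0909091 + 0.0040816) = √0.0949907 = 0.308206
z = (z1 − z2)/SE = (0.472231 − (-0.320545)) / 0.308206 = 0.792776 / 0.308206 = 2.572

2.572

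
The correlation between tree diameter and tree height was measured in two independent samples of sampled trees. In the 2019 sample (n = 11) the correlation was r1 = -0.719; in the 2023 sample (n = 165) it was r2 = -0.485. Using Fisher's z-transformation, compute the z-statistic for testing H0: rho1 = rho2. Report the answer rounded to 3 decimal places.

z1 = atanh(-0.719) = -0.905572,  z2 = atanh(-0.485) = -0.529502
SE = √(1/(n1−3) + 1/(n2−3)) = √(1/8 + 1/162) = √(0.1250000 + 0.0061728) = √0.1311728 = 0.362178
z = (z1 − z2)/SE = (-0.905572 − (-0.529502)) / 0.362178 = -0.376070 / 0.362178 = -1.038

-1.038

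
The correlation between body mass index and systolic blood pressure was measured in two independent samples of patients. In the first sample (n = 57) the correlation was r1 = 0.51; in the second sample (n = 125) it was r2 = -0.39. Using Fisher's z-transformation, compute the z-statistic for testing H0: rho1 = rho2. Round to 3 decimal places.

Fisher z-transforms: z1 = atanh(0.51) = 0.562730, z2 = atanh(-0.39) = -0.411800; difference d = 0.974530
Var(d) = 1/54 + 1/122 = 0.0185185 + 0.0081967 = 0.0267152
z = d/√Var(d) = 0.974530 / √0.0267152 = 0.974530 / 0.163448 = 5.962

5.962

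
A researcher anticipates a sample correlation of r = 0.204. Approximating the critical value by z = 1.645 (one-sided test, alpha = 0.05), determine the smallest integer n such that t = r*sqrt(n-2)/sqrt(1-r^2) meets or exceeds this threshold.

65

r√(n−2)/√(1−r²) ≥ 1.645  ⇔  n−2 ≥ (1.645)²·(1−r²)/r²
(1−r²)/r² = (1−0.041616)/0.041616 = 23.0292
n ≥ 2 + 2.706025·23.0292 = 2 + 62.3176 = 64.3176
⌈64.3176⌉ = 65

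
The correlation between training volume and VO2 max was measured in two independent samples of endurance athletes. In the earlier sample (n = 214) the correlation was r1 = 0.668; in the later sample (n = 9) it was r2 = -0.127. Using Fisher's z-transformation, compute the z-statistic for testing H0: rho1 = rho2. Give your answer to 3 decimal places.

Fisher z-transforms: z1 = atanh(0.668) = 0.807123, z2 = atanh(-0.127) = -0.127689; difference d = 0.934812
Var(d) = 1/211 + 1/6 = 0.0047393 + 0.1666667 = 0.1714060
z = d/√Var(d) = 0.934812 / √0.1714060 = 0.934812 / 0.414012 = 2.258

2.258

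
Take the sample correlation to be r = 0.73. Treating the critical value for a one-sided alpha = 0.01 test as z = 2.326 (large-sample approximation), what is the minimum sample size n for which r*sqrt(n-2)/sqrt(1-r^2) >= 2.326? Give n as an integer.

r√(n−2)/√(1−r²) ≥ 2.326  ⇔  n−2 ≥ (2.326)²·(1−r²)/r²
(1−r²)/r² = (1−0.5329)/0.5329 = 0.8765
n ≥ 2 + 5.410276·0.8765 = 2 + 4.7421 = 6.7421
⌈6.7421⌉ = 7

7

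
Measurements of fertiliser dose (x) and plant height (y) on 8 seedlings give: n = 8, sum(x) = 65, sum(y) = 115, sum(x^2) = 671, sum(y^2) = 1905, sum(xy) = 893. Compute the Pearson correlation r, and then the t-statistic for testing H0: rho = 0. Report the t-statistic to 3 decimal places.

-0.547

S_xy = nΣxy − ΣxΣy = 8·893 − 65·115 = 7144 − 7475 = -331
S_xx = nΣx² − (Σx)² = 8·671 − 65² = 5368 − 4225 = 1143
S_yy = nΣy² − (Σy)² = 8·1905 − 115² = 15240 − 13225 = 2015
r = S_xy / √(S_xx·S_yy) = -331 / √(1143·2015) = -331 / √2303145 = -331 / 1517.6116 = -0.2181
t = r·√(n−2)/√(1−r²) = -0.2181·√6 / √(1−0.047568) = -0.534234 / 0.975926 = -0.547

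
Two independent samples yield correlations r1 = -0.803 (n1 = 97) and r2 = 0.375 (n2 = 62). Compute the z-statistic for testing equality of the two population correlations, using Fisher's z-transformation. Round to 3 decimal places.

z1 = atanh(-0.803) = -1.107002,  z2 = atanh(0.375) = 0.394229
SE = √(1/(n1−3) + 1/(n2−3)) = √(1/94 + 1/59) = √(0.0106383 + 0.0169492) = √0.0275875 = 0.166095
z = (z1 − z2)/SE = (-1.107002 − 0.394229) / 0.166095 = -1.501231 / 0.166095 = -9.038

-9.038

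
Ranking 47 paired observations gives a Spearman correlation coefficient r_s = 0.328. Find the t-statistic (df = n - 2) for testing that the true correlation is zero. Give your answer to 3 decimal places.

2.329

t = r_s·√(n−2) / √(1−r_s²) with r_s = 0.328, n = 47
  = 0.328·√45 / √(1 − 0.107584)
  = 0.328·6.708204 / 0.944678
  = 2.200291 / 0.944678 = 2.329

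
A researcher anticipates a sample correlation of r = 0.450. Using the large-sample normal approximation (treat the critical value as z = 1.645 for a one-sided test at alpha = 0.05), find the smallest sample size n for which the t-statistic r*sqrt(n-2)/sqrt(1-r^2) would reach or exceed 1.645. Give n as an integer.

Need r·√(n−2)/√(1−r²) ≥ 1.645
√(n−2) ≥ 1.645·√(1−0.202500) / 0.450 = 1.645·0.893029 / 0.450 = 3.2645
n−2 ≥ 10.6570  ⇒  n ≥ 12.6570
Smallest integer n = 13

13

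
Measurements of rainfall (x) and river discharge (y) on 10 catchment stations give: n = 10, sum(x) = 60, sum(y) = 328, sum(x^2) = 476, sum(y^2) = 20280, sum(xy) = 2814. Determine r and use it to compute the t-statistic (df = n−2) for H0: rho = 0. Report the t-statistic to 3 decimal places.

3.838

S_xy = nΣxy − ΣxΣy = 10·2814 − 60·328 = 28140 − 19680 = 8460
S_xx = nΣx² − (Σx)² = 10·476 − 60² = 4760 − 3600 = 1160
S_yy = nΣy² − (Σy)² = 10·20280 − 328² = 202800 − 107584 = 95216
r = S_xy / √(S_xx·S_yy) = 8460 / √(1160·95216) = 8460 / √110450560 = 8460 / 10509.5461 = 0.8050
t = r·√(n−2)/√(1−r²) = 0.8050·√8 / √(1−0.648025) = 2.276884 / 0.593275 = 3.838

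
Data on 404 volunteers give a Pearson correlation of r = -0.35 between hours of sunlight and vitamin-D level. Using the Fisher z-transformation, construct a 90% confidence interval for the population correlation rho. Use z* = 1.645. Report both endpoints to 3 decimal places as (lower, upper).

z_r = atanh(-0.35) = -0.365444;  SE = 1/√(n−3) = 1/√401 = 0.049938
z-limits: -0.365444 ± 1.645·0.049938 = -0.365444 ± 0.082148 = [-0.447592, -0.283296]
ρ-limits: (tanh -0.447592, tanh -0.283296) = (-0.420, -0.276)

(-0.420, -0.276)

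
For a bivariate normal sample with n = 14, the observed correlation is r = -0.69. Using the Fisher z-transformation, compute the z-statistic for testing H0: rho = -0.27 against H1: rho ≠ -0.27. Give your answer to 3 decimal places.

-1.894

Fisher z: atanh(-0.69) = -0.847956, atanh(-0.27) = -0.276864
z = (z_r − z_0)·√(n−3) = (-0.847956 − (-0.276864))·√11 = -0.571092 · 3.316625 = -1.894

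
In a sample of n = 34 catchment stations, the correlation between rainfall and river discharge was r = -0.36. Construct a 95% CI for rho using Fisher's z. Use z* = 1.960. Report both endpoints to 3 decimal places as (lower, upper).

(-0.622, -0.025)

z_r = atanh(-0.36) = -0.376886;  SE = 1/√(n−3) = 1/√31 = 0.179605
z-limits: -0.376886 ± 1.960·0.179605 = -0.376886 ± 0.352026 = [-0.728912, -0.024860]
ρ-limits: (tanh -0.728912, tanh -0.024860) = (-0.622, -0.025)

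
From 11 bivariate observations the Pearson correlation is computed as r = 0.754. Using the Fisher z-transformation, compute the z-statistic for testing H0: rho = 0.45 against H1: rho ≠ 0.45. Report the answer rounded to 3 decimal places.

1.407

Fisher z: atanh(0.754) = 0.982161, atanh(0.45) = 0.484700
z = (z_r − z_0)·√(n−3) = (0.982161 − 0.484700)·√8 = 0.497461 · 2.828427 = 1.407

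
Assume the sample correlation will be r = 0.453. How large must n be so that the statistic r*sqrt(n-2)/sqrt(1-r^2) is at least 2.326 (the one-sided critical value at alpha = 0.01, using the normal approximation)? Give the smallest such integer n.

r√(n−2)/√(1−r²) ≥ 2.326  ⇔  n−2 ≥ (2.326)²·(1−r²)/r²
(1−r²)/r² = (1−0.205209)/0.205209 = 3.8731
n ≥ 2 + 5.410276·3.8731 = 2 + 20.9545 = 22.9545
⌈22.9545⌉ = 23

23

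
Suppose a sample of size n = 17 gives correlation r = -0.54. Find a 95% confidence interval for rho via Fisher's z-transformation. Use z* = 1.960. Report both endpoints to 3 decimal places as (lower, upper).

z_r = atanh(-0.54) = -0.604156;  SE = 1/√(n−3) = 1/√14 = 0.267261
z-limits: -0.604156 ± 1.960·0.267261 = -0.604156 ± 0.523832 = [-1.127988, -0.080324]
ρ-limits: (tanh -1.127988, tanh -0.080324) = (-0.810, -0.080)

(-0.810, -0.080)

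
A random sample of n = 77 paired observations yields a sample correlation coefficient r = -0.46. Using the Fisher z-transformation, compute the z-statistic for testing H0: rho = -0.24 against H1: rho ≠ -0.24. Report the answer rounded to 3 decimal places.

-2.172

z_r = atanh(-0.46) = -0.497311,  z_0 = atanh(-0.24) = -0.244774
SE = 1/√(n−3) = 1/√74 = 0.116248
z = (z_r − z_0)/SE = (-0.497311 − (-0.244774)) / 0.116248 = -0.252537 / 0.116248 = -2.172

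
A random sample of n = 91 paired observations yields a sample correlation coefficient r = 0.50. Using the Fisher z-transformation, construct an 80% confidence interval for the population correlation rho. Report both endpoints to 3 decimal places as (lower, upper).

(0.391, 0.595)

z_r = atanh(0.50) = 0.549306;  SE = 1/√(n−3) = 1/√88 = 0.106600
z-limits: 0.549306 ± 1.282·0.106600 = 0.549306 ± 0.136661 = [0.412645, 0.685967]
ρ-limits: (tanh 0.412645, tanh 0.685967) = (0.391, 0.595)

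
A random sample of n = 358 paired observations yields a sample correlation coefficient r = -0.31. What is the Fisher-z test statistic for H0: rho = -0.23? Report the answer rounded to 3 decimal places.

-1.627

z_r = atanh(-0.31) = -0.320545,  z_0 = atanh(-0.23) = -0.234189
SE = 1/√(n−3) = 1/√355 = 0.053074
z = (z_r − z_0)/SE = (-0.320545 − (-0.234189)) / 0.053074 = -0.086356 / 0.053074 = -1.627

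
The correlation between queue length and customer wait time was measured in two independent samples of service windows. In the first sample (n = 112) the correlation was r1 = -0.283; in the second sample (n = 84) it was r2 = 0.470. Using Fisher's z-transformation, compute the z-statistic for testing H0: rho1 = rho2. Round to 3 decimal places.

Fisher z-transforms: z1 = atanh(-0.283) = -0.290940, z2 = atanh(0.470) = 0.510070; difference d = -0.801010
Var(d) = 1/109 + 1/81 = 0.0091743 + 0.0123457 = 0.0215200
z = d/√Var(d) = -0.801010 / √0.0215200 = -0.801010 / 0.146697 = -5.460

-5.460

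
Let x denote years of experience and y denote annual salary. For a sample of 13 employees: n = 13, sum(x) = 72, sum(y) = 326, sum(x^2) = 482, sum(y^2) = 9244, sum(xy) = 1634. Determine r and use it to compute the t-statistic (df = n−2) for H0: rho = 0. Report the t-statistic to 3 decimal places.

Numerator: nΣxy − (Σx)(Σy) = 13·1634 − (72)(326) = -2230
Denominator: √[(nΣx²−(Σx)²)(nΣy²−(Σy)²)]
  nΣx²−(Σx)² = 13·482 − 5184 = 1082;  nΣy²−(Σy)² = 13·9244 − 106276 = 13896
  √(1082·13896) = √15035472 = 3877.5601
r = -2230 / 3877.5601 = -0.5751
t = r·√(n−2)/√(1−r²) = -0.5751·√11 / √(1−0.330740) = -1.907391 / 0.818083 = -2.332

-2.332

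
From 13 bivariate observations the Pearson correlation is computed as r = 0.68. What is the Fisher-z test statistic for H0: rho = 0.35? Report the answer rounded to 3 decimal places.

1.466

z_r = atanh(0.68) = 0.829114,  z_0 = atanh(0.35) = 0.365444
SE = 1/√(n−3) = 1/√10 = 0.316228
z = (z_r − z_0)/SE = (0.829114 − 0.365444) / 0.316228 = 0.463670 / 0.316228 = 1.466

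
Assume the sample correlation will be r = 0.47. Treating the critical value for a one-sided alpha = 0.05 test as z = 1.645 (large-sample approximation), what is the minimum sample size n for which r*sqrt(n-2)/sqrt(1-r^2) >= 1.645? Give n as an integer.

12

Need r·√(n−2)/√(1−r²) ≥ 1.645
√(n−2) ≥ 1.645·√(1−0.2209) / 0.47 = 1.645·0.882666 / 0.47 = 3.0893
n−2 ≥ 9.5438  ⇒  n ≥ 11.5438
Smallest integer n = 12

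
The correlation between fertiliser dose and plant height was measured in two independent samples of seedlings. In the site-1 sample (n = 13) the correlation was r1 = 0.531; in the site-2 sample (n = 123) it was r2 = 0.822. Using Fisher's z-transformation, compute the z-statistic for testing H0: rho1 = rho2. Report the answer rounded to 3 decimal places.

Fisher z-transforms: z1 = atanh(0.531) = 0.591537, z2 = atanh(0.822) = 1.162953; difference d = -0.571416
Var(d) = 1/10 + 1/120 = 0.1000000 + 0.0083333 = 0.1083333
z = d/√Var(d) = -0.571416 / √0.1083333 = -0.571416 / 0.329140 = -1.736

-1.736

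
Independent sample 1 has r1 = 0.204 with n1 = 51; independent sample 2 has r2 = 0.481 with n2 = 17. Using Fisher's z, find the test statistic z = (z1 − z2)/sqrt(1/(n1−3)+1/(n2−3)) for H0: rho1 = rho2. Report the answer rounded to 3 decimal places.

-1.045

z1 = atanh(0.204) = 0.206903,  z2 = atanh(0.481) = 0.524284
SE = √(1/(n1−3) + 1/(n2−3)) = √(1/48 + 1/14) = √(0.0208333 + 0.0714286) = √0.0922619 = 0.303746
z = (z1 − z2)/SE = (0.206903 − 0.524284) / 0.303746 = -0.317381 / 0.303746 = -1.045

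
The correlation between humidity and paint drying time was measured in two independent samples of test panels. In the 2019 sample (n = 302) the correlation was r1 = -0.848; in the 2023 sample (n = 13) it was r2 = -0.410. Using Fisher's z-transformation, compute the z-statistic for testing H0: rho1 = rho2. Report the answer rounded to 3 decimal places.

-2.530

Fisher z-transforms: z1 = atanh(-0.848) = -1.248989, z2 = atanh(-0.410) = -0.435611; difference d = -0.813378
Var(d) = 1/299 + 1/10 = 0.0033445 + 0.1000000 = 0.1033445
z = d/√Var(d) = -0.813378 / √0.1033445 = -0.813378 / 0.321472 = -2.530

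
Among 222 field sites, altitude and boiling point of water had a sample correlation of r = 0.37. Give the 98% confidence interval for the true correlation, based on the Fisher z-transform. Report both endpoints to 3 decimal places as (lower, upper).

z_r = atanh(0.37) = 0.388423;  SE = 1/√(n−3) = 1/√219 = 0.067574
z-limits: 0.388423 ± 2.326·0.067574 = 0.388423 ± 0.157177 = [0.231246, 0.545600]
ρ-limits: (tanh 0.231246, tanh 0.545600) = (0.227, 0.497)

(0.227, 0.497)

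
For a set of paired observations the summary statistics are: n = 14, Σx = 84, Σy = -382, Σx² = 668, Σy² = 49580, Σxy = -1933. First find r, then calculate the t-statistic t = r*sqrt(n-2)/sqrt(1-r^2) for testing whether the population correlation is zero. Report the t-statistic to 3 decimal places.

0.496

Numerator: nΣxy − (Σx)(Σy) = 14·(-1933) − (84)(-382) = 5026
Denominator: √[(nΣx²−(Σx)²)(nΣy²−(Σy)²)]
  nΣx²−(Σx)² = 14·668 − 7056 = 2296;  nΣy²−(Σy)² = 14·49580 − 145924 = 548196
  √(2296·548196) = √1258658016 = 35477.5706
r = 5026 / 35477.5706 = 0.1417
t = r·√(n−2)/√(1−r²) = 0.1417·√12 / √(1−0.020079) = 0.490863 / 0.989910 = 0.496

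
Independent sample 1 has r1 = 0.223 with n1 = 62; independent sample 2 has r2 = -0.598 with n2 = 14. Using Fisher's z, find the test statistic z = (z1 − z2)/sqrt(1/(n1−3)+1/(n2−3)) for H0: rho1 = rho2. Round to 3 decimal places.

z1 = atanh(0.223) = 0.226811,  z2 = atanh(-0.598) = -0.690028
SE = √(1/(n1−3) + 1/(n2−3)) = √(1/59 + 1/11) = √(0.0169492 + 0.0909091) = √0.1078583 = 0.328418
z = (z1 − z2)/SE = (0.226811 − (-0.690028)) / 0.328418 = 0.916839 / 0.328418 = 2.792

2.792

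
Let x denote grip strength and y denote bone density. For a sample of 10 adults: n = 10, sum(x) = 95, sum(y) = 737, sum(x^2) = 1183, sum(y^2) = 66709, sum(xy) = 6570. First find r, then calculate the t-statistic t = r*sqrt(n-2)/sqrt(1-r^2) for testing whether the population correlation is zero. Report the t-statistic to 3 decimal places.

Numerator: nΣxy − (Σx)(Σy) = 10·6570 − (95)(737) = -4315
Denominator: √[(nΣx²−(Σx)²)(nΣy²−(Σy)²)]
  nΣx²−(Σx)² = 10·1183 − 9025 = 2805;  nΣy²−(Σy)² = 10·66709 − 543169 = 123921
  √(2805·123921) = √347598405 = 18643.9911
r = -4315 / 18643.9911 = -0.2314
t = r·√(n−2)/√(1−r²) = -0.2314·√8 / √(1−0.053546) = -0.654498 / 0.972859 = -0.673

-0.673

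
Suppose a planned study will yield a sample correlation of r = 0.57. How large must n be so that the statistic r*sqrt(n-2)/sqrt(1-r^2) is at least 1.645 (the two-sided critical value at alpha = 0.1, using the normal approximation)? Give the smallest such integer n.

8

Need r·√(n−2)/√(1−r²) ≥ 1.645
√(n−2) ≥ 1.645·√(1−0.3249) / 0.57 = 1.645·0.821645 / 0.57 = 2.3712
n−2 ≥ 5.6226  ⇒  n ≥ 7.6226
Smallest integer n = 8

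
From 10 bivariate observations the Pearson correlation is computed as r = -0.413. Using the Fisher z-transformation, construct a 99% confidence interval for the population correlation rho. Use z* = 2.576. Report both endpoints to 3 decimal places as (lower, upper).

z_r = atanh(-0.413) = -0.439223;  SE = 1/√(n−3) = 1/√7 = 0.377964
z-limits: -0.439223 ± 2.576·0.377964 = -0.439223 ± 0.973635 = [-1.412858, 0.534412]
ρ-limits: (tanh -1.412858, tanh 0.534412) = (-0.888, 0.489)

(-0.888, 0.489)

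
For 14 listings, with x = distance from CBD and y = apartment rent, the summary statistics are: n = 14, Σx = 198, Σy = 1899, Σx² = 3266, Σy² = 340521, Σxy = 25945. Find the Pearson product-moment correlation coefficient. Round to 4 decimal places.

-0.1468

Numerator: nΣxy − (Σx)(Σy) = 14·25945 − (198)(1899) = -12772
Denominator: √[(nΣx²−(Σx)²)(nΣy²−(Σy)²)]
  nΣx²−(Σx)² = 14·3266 − 39204 = 6520;  nΣy²−(Σy)² = 14·340521 − 3606201 = 1161093
  √(6520·1161093) = √7570326360 = 87007.6224
r = -12772 / 87007.6224 = -0.1468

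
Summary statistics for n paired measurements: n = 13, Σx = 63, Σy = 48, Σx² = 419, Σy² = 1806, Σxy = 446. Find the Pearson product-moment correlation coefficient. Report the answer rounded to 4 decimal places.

0.4959

S_xy = nΣxy − ΣxΣy = 13·446 − 63·48 = 5798 − 3024 = 2774
S_xx = nΣx² − (Σx)² = 13·419 − 63² = 5447 − 3969 = 1478
S_yy = nΣy² − (Σy)² = 13·1806 − 48² = 23478 − 2304 = 21174
r = S_xy / √(S_xx·S_yy) = 2774 / √(1478·21174) = 2774 / √31295172 = 2774 / 5594.2088 = 0.4959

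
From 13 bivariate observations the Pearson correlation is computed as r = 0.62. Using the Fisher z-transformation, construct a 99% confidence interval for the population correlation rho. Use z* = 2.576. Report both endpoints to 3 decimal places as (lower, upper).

(-0.089, 0.912)

z_r = atanh(0.62) = 0.725005;  SE = 1/√(n−3) = 1/√10 = 0.316228
z-limits: 0.725005 ± 2.576·0.316228 = 0.725005 ± 0.814603 = [-0.089598, 1.539608]
ρ-limits: (tanh -0.089598, tanh 1.539608) = (-0.089, 0.912)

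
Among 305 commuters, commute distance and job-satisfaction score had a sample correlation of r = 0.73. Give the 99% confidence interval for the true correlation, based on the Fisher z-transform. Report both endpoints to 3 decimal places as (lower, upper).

(0.653, 0.792)

z_r = atanh(0.73) = 0.928727;  SE = 1/√(n−3) = 1/√302 = 0.057544
z-limits: 0.928727 ± 2.576·0.057544 = 0.928727 ± 0.148233 = [0.780494, 1.076960]
ρ-limits: (tanh 0.780494, tanh 1.076960) = (0.653, 0.792)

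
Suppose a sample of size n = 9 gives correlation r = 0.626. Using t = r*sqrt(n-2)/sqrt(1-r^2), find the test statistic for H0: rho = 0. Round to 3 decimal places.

1 − r² = 1 − 0.391876 = 0.608124;  √(1−r²) = 0.779823
√(n−2) = √7 = 2.645751
t = r·√(n−2)/√(1−r²) = 0.626 · 2.645751 / 0.779823 = 2.124

2.124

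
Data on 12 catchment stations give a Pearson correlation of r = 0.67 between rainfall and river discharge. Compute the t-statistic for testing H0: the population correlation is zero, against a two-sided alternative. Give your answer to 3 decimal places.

1 − r² = 1 − 0.4489 = 0.5511;  √(1−r²) = 0.742361
√(n−2) = √10 = 3.162278
t = r·√(n−2)/√(1−r²) = 0.67 · 3.162278 / 0.742361 = 2.854

2.854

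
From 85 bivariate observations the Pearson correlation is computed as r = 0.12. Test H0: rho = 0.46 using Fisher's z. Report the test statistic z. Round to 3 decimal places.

z_r = atanh(0.12) = 0.120581,  z_0 = atanh(0.46) = 0.497311
SE = 1/√(n−3) = 1/√82 = 0.110432
z = (z_r − z_0)/SE = (0.120581 − 0.497311) / 0.110432 = -0.376730 / 0.110432 = -3.411

-3.411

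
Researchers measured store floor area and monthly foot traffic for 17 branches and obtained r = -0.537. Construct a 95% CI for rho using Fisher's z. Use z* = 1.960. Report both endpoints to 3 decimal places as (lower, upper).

(-0.809, -0.076)

z_r = atanh(-0.537) = -0.599930;  SE = 1/√(n−3) = 1/√14 = 0.267261
z-limits: -0.599930 ± 1.960·0.267261 = -0.599930 ± 0.523832 = [-1.123762, -0.076098]
ρ-limits: (tanh -1.123762, tanh -0.076098) = (-0.809, -0.076)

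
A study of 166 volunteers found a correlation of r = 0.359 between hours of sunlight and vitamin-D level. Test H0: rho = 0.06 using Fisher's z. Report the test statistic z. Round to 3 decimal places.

z_r = atanh(0.359) = 0.375737,  z_0 = atanh(0.06) = 0.060072
SE = 1/√(n−3) = 1/√163 = 0.078326
z = (z_r − z_0)/SE = (0.375737 − 0.060072) / 0.078326 = 0.315665 / 0.078326 = 4.030

4.030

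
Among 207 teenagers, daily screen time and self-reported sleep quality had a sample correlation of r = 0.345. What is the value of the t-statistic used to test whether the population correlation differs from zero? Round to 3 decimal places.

1 − r² = 1 − 0.119025 = 0.880975;  √(1−r²) = 0.938603
√(n−2) = √205 = 14.317821
t = r·√(n−2)/√(1−r²) = 0.345 · 14.317821 / 0.938603 = 5.263

5.263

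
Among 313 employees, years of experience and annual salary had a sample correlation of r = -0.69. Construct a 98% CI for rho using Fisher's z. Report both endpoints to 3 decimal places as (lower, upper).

(-0.753, -0.614)

z_r = atanh(-0.69) = -0.847956;  SE = 1/√(n−3) = 1/√310 = 0.056796
z-limits: -0.847956 ± 2.326·0.056796 = -0.847956 ± 0.132107 = [-0.980063, -0.715849]
ρ-limits: (tanh -0.980063, tanh -0.715849) = (-0.753, -0.614)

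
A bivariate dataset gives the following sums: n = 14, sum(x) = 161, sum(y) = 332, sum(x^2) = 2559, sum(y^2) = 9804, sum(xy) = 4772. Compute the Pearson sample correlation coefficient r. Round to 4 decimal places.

0.8162

Numerator: nΣxy − (Σx)(Σy) = 14·4772 − (161)(332) = 13356
Denominator: √[(nΣx²−(Σx)²)(nΣy²−(Σy)²)]
  nΣx²−(Σx)² = 14·2559 − 25921 = 9905;  nΣy²−(Σy)² = 14·9804 − 110224 = 27032
  √(9905·27032) = √267751960 = 16363.1281
r = 13356 / 16363.1281 = 0.8162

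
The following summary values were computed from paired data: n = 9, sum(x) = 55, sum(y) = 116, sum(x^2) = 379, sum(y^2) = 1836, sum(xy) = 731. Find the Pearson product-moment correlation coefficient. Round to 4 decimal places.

0.1829

Numerator: nΣxy − (Σx)(Σy) = 9·731 − (55)(116) = 199
Denominator: √[(nΣx²−(Σx)²)(nΣy²−(Σy)²)]
  nΣx²−(Σx)² = 9·379 − 3025 = 386;  nΣy²−(Σy)² = 9·1836 − 13456 = 3068
  √(386·3068) = √1184248 = 1088.2316
r = 199 / 1088.2316 = 0.1829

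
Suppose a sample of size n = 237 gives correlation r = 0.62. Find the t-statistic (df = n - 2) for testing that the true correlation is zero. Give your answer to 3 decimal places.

t = r·√(n−2) / √(1−r²) with r = 0.62, n = 237
  = 0.62·√235 / √(1 − 0.3844)
  = 0.62·15.329710 / 0.784602
  = 9.504420 / 0.784602 = 12.114

12.114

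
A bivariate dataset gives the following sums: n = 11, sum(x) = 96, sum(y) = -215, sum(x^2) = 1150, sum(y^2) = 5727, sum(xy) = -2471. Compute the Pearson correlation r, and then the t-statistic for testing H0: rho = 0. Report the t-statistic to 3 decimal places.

Numerator: nΣxy − (Σx)(Σy) = 11·(-2471) − (96)(-215) = -6541
Denominator: √[(nΣx²−(Σx)²)(nΣy²−(Σy)²)]
  nΣx²−(Σx)² = 11·1150 − 9216 = 3434;  nΣy²−(Σy)² = 11·5727 − 46225 = 16772
  √(3434·16772) = √57595048 = 7589.1401
r = -6541 / 7589.1401 = -0.8619
t = r·√(n−2)/√(1−r²) = -0.8619·√9 / √(1−0.742872) = -2.585700 / 0.507078 = -5.099

-5.099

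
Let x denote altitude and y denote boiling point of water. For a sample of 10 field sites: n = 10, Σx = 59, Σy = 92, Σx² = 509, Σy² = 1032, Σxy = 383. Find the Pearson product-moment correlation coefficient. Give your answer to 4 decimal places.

-0.9247

Numerator: nΣxy − (Σx)(Σy) = 10·383 − (59)(92) = -1598
Denominator: √[(nΣx²−(Σx)²)(nΣy²−(Σy)²)]
  nΣx²−(Σx)² = 10·509 − 3481 = 1609;  nΣy²−(Σy)² = 10·1032 − 8464 = 1856
  √(1609·1856) = √2986304 = 1728.0926
r = -1598 / 1728.0926 = -0.9247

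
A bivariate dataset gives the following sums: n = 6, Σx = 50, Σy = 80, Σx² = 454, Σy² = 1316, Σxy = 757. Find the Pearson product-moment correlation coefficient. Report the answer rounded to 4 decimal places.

Numerator: nΣxy − (Σx)(Σy) = 6·757 − (50)(80) = 542
Denominator: √[(nΣx²−(Σx)²)(nΣy²−(Σy)²)]
  nΣx²−(Σx)² = 6·454 − 2500 = 224;  nΣy²−(Σy)² = 6·1316 − 6400 = 1496
  √(224·1496) = √335104 = 578.8817
r = 542 / 578.8817 = 0.9363

0.9363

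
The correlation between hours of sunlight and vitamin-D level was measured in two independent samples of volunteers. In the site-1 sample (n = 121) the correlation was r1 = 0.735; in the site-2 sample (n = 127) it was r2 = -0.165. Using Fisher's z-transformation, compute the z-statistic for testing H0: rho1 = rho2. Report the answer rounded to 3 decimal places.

z1 = atanh(0.735) = 0.939516,  z2 = atanh(-0.165) = -0.166522
SE = √(1/(n1−3) + 1/(n2−3)) = √(1/118 + 1/124) = √(0.0084746 + 0.0080645) = √0.0165391 = 0.128604
z = (z1 − z2)/SE = (0.939516 − (-0.166522)) / 0.128604 = 1.106038 / 0.128604 = 8.600

8.600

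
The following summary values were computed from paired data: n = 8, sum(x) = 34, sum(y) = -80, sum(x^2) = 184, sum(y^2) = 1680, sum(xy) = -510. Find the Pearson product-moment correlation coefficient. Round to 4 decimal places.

-0.9118

S_xy = nΣxy − ΣxΣy = 8·(-510) − 34·(-80) = -4080 − (-2720) = -1360
S_xx = nΣx² − (Σx)² = 8·184 − 34² = 1472 − 1156 = 316
S_yy = nΣy² − (Σy)² = 8·1680 − (-80)² = 13440 − 6400 = 7040
r = S_xy / √(S_xx·S_yy) = -1360 / √(316·7040) = -1360 / √2224640 = -1360 / 1491.5227 = -0.9118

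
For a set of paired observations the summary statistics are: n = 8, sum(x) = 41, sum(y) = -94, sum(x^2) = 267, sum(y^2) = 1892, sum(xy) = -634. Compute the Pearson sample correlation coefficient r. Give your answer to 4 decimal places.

S_xy = nΣxy − ΣxΣy = 8·(-634) − 41·(-94) = -5072 − (-3854) = -1218
S_xx = nΣx² − (Σx)² = 8·267 − 41² = 2136 − 1681 = 455
S_yy = nΣy² − (Σy)² = 8·1892 − (-94)² = 15136 − 8836 = 6300
r = S_xy / √(S_xx·S_yy) = -1218 / √(455·6300) = -1218 / √2866500 = -1218 / 1693.0741 = -0.7194

-0.7194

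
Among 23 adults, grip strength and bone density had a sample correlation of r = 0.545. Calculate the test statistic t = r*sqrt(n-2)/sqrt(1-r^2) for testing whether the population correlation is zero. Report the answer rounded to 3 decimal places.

2.979

1 − r² = 1 − 0.297025 = 0.702975;  √(1−r²) = 0.838436
√(n−2) = √21 = 4.582576
t = r·√(n−2)/√(1−r²) = 0.545 · 4.582576 / 0.838436 = 2.979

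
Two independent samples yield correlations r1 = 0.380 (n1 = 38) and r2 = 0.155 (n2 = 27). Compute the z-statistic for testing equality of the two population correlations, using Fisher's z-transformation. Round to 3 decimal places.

Fisher z-transforms: z1 = atanh(0.380) = 0.400060, z2 = atanh(0.155) = 0.156259; difference d = 0.243801
Var(d) = 1/35 + 1/24 = 0.0285714 + 0.0416667 = 0.0702381
z = d/√Var(d) = 0.243801 / √0.0702381 = 0.243801 / 0.265025 = 0.920

0.920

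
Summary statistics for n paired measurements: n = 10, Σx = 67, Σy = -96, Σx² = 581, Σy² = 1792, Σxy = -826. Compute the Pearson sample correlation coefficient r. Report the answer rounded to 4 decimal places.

-0.5391

Numerator: nΣxy − (Σx)(Σy) = 10·(-826) − (67)(-96) = -1828
Denominator: √[(nΣx²−(Σx)²)(nΣy²−(Σy)²)]
  nΣx²−(Σx)² = 10·581 − 4489 = 1321;  nΣy²−(Σy)² = 10·1792 − 9216 = 8704
  √(1321·8704) = √11497984 = 3390.8677
r = -1828 / 3390.8677 = -0.5391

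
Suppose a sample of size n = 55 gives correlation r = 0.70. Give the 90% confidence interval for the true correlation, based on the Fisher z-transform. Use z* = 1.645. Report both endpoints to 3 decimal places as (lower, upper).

Fisher z: z_r = atanh(r) = ½·ln((1+0.70)/(1−0.70)) = 0.867301
SE(z) = 1/√(n−3) = 1/√52 = 0.138675
90% ⇒ z* = 1.645; margin = 1.645·0.138675 = 0.228120
CI on z-scale: (0.639181, 1.095421)
Back-transform: tanh(0.639181) = 0.564342, tanh(1.095421) = 0.798848

(0.564, 0.799)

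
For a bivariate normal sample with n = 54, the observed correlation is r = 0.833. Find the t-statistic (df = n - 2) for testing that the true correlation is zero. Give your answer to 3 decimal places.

10.857

1 − r² = 1 − 0.693889 = 0.306111;  √(1−r²) = 0.553273
√(n−2) = √52 = 7.211103
t = r·√(n−2)/√(1−r²) = 0.833 · 7.211103 / 0.553273 = 10.857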